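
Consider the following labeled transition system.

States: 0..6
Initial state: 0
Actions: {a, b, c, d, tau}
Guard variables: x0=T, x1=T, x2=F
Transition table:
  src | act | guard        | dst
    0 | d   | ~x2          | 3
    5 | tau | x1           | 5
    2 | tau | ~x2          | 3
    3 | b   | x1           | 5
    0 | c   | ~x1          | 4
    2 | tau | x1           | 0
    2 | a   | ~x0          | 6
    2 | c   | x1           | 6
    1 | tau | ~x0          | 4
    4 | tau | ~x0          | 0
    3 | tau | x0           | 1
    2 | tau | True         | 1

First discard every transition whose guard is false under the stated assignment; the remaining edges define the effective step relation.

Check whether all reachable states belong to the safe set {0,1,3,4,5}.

Safe = {0,1,3,4,5}
Reachable = {0,1,3,5}
  0: safe
  1: safe
  3: safe
  5: safe

Answer: INVARIANT HOLDS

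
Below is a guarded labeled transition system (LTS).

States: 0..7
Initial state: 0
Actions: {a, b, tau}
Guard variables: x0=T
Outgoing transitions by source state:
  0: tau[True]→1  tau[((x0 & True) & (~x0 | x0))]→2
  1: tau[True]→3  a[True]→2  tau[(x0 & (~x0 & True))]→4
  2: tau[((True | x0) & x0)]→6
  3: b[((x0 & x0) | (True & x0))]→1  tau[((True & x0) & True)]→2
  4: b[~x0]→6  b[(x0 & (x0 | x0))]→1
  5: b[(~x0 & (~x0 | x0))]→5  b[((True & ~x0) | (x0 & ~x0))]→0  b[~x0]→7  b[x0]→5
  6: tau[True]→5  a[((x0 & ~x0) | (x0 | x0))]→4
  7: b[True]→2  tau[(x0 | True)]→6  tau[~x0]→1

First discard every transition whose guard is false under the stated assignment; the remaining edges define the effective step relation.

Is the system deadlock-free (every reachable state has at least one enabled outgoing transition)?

R = {0,1,2,3,4,5,6}
  0: tau→1  tau→2  [2 out]
  1: a→2  tau→3  [2 out]
  2: tau→6  [1 out]
  3: b→1  tau→2  [2 out]
  4: b→1  [1 out]
  5: b→5  [1 out]
  6: a→4  tau→5  [2 out]

Answer: DEADLOCK-FREE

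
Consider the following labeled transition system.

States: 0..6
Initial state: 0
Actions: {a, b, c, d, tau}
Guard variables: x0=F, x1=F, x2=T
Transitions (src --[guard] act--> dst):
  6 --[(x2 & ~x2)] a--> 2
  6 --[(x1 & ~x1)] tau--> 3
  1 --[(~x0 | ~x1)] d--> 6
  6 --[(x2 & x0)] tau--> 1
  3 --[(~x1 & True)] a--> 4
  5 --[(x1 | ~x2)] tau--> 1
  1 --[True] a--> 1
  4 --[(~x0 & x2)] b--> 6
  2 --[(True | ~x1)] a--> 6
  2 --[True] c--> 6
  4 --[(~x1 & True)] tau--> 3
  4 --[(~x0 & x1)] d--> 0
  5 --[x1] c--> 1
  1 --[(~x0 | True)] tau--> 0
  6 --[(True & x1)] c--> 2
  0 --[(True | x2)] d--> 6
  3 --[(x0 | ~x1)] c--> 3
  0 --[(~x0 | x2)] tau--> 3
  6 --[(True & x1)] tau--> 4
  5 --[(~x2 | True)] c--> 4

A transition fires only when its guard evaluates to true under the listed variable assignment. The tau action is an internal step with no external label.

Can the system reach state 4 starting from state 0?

Answer: REACHABLE

Working:
Guard filter leaves 12 enabled edge(s).
Layer 0: {0}
Layer 1: {3,6}  now seen {0,3,6}
Layer 2: {4}  now seen {0,3,4,6}
Reachable = {0,3,4,6}
trace reaching 4: tau·a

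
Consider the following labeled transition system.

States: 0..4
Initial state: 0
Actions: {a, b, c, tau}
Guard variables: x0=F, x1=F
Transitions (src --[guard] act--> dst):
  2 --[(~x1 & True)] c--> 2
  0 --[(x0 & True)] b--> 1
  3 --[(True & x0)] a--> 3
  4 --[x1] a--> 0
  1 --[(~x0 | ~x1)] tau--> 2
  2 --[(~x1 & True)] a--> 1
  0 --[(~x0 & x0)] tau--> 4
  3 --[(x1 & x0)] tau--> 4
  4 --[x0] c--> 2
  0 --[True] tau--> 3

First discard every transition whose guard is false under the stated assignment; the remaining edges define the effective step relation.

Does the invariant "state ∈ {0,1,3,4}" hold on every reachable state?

Answer: INVARIANT HOLDS

Analysis:
Allowed set {0,1,3,4}
Reach set: {0,3}
  0: ok
  3: ok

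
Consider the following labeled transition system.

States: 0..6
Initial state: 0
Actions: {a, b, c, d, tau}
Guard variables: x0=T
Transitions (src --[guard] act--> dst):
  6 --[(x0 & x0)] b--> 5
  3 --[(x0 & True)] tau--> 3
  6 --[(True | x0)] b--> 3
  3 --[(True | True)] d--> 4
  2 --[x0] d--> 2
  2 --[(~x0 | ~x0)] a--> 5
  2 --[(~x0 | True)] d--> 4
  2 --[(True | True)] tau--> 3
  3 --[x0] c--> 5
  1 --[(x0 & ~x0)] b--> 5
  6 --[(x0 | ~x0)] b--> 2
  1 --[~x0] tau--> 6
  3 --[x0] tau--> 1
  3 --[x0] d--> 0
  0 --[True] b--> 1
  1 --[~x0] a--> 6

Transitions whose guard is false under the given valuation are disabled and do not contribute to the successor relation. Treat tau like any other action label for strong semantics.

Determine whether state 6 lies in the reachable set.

Answer: UNREACHABLE

Analysis:
12 transition(s) survive guard evaluation.
depth 0: {0}
depth 1: {1}  total {0,1}
Reachable = {0,1}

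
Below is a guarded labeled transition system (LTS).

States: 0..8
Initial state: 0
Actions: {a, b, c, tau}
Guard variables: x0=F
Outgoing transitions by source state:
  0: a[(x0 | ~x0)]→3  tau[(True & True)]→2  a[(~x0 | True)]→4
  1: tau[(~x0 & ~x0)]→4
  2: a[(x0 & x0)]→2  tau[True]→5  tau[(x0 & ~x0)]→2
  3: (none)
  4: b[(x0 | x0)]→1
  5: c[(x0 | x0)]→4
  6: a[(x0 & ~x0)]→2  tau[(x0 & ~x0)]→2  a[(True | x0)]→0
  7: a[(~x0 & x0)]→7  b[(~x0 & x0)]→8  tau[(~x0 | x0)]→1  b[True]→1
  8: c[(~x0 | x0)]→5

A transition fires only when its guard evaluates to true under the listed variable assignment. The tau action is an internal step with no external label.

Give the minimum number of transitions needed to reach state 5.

Answer: 2

Analysis:
Layered search for 5:
  L0 = {0}
  L1 = {2,3,4}
  L2 = {5}
5 enters at depth 2; path tau·tau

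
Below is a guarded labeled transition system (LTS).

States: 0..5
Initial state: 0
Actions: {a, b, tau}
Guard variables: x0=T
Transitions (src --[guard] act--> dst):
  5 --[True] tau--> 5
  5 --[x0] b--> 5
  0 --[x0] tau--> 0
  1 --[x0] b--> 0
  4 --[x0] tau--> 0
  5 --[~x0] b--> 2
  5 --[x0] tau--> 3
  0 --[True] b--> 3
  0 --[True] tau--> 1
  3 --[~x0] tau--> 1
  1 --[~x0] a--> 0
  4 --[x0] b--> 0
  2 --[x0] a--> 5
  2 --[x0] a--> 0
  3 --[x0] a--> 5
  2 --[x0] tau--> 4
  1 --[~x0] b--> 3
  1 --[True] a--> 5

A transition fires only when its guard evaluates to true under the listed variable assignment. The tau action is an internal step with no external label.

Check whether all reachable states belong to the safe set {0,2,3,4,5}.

Inv-set: {0,2,3,4,5}
R = {0,1,3,5}
  0: ✓
  1: VIOLATES
  3: ✓
  5: ✓
counterexample path to 1: tau

Answer: INVARIANT VIOLATED at state 1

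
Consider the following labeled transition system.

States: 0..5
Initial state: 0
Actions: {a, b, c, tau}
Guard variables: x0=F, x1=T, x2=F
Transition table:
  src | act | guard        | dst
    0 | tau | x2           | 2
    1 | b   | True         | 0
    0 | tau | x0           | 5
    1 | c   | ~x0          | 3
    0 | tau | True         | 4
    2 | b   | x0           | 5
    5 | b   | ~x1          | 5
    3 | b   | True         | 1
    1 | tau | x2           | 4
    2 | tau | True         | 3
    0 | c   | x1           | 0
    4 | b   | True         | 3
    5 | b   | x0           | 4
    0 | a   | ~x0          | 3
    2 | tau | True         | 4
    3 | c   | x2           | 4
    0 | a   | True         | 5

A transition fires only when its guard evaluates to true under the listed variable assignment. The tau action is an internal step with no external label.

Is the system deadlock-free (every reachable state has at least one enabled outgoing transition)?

Reach set: {0,1,3,4,5}
  0: a→3  a→5  c→0  tau→4  [4 out]
  1: b→0  c→3  [2 out]
  3: b→1  [1 out]
  4: b→3  [1 out]
  5: ∅  [STUCK]
witness 5: a

Answer: DEADLOCK at state 5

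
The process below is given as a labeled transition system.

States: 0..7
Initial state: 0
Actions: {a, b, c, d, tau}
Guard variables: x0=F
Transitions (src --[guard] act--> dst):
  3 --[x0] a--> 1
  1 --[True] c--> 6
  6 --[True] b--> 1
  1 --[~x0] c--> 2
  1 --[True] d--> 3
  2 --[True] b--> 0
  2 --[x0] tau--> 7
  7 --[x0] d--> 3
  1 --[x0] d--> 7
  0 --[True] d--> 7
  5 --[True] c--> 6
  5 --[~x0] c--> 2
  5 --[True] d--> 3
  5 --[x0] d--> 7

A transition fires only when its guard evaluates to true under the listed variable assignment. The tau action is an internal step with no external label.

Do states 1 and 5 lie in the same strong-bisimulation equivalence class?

Refine partition for ~:
  π0 = {{0,1,2,3,4,5,6,7}}
  π1 = {{0},{1,5},{2,6},{3,4,7}}
  π2 = {{0},{1,5},{2},{3,4,7},{6}}
stable after 3 split(s): 5 block(s)
class of 1: {1,5}; class of 5: {1,5}

Answer: BISIMILAR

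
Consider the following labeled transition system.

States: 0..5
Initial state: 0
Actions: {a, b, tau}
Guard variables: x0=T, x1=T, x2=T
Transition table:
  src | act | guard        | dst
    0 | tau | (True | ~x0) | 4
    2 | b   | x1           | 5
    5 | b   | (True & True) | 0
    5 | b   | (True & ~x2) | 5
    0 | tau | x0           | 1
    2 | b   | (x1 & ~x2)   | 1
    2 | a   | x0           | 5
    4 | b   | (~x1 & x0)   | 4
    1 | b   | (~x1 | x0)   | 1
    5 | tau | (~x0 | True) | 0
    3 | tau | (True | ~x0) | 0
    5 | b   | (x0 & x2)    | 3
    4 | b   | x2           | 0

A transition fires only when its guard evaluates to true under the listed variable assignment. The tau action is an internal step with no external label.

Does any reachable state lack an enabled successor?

Reach set: {0,1,4}
  0: tau→1  tau→4  [deg 2]
  1: b→1  [deg 1]
  4: b→0  [deg 1]

Answer: DEADLOCK-FREE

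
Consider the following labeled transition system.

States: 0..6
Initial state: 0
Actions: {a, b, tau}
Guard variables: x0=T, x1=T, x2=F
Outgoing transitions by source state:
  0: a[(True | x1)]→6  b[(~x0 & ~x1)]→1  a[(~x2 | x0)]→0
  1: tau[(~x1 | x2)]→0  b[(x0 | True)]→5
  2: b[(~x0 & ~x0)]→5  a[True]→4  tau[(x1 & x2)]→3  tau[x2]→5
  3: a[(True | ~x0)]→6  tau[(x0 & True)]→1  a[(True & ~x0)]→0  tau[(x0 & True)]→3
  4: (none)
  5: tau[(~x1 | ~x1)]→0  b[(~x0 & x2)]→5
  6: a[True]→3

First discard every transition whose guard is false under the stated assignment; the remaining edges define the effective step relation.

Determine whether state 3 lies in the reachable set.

Answer: REACHABLE

Analysis:
8 transition(s) survive guard evaluation.
depth 0: {0}
depth 1: {6}  cumulative {0,6}
depth 2: {3}  cumulative {0,3,6}
depth 3: {1}  cumulative {0,1,3,6}
depth 4: {5}  cumulative {0,1,3,5,6}
Reachable = {0,1,3,5,6}
witness 3: a·a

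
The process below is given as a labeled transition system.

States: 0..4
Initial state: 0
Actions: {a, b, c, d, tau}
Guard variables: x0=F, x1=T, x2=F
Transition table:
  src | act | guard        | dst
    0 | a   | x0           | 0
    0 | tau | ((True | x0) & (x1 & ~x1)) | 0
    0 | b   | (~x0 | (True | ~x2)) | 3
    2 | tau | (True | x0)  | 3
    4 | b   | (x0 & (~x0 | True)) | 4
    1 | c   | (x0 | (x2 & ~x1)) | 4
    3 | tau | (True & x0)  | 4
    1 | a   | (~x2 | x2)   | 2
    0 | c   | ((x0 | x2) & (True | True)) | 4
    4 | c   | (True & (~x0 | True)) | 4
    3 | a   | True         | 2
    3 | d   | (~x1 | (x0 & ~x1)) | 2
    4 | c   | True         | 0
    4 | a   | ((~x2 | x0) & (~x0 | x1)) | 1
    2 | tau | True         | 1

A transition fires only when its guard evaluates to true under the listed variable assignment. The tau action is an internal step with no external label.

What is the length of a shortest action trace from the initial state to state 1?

Answer: 3

Working:
Layered search for 1:
  Layer 0: {0}
  Layer 1: {3}
  Layer 2: {2}
  Layer 3: {1}
1 enters at depth 3; path b·a·tau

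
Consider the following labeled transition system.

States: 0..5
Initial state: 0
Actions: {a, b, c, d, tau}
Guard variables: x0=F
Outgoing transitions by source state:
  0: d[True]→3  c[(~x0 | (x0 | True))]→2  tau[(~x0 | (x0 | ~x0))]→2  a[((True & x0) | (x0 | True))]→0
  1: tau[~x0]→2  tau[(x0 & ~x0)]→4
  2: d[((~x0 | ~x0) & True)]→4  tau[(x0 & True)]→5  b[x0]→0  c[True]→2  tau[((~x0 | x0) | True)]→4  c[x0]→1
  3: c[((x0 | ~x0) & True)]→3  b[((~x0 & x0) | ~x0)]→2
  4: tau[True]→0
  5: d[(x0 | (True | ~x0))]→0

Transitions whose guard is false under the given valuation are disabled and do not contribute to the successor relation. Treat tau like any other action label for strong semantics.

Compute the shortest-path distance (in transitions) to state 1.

Layered search for 1:
  L0 = {0}
  L1 = {2,3}
  L2 = {4}
1 never appears.

Answer: UNREACHABLE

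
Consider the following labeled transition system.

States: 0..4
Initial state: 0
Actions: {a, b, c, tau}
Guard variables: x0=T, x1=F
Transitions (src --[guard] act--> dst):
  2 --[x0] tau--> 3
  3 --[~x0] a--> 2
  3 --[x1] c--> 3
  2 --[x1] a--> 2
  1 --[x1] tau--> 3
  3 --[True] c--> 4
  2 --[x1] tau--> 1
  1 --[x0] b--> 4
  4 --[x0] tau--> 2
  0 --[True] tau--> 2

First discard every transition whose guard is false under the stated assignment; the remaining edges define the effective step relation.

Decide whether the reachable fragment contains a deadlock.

Answer: DEADLOCK-FREE

Working:
Reachable = {0,2,3,4}
  0: tau→2  [1 out]
  2: tau→3  [1 out]
  3: c→4  [1 out]
  4: tau→2  [1 out]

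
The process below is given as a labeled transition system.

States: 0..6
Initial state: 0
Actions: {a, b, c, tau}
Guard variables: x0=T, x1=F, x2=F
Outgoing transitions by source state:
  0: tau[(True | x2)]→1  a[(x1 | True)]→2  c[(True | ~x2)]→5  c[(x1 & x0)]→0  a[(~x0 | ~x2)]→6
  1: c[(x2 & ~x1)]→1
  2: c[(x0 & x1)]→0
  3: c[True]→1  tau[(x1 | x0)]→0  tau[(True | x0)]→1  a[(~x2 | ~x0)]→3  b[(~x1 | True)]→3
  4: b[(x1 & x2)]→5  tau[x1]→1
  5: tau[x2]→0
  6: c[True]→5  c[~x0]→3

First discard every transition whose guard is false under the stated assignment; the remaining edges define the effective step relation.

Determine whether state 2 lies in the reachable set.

Guard filter leaves 10 enabled edge(s).
depth 0: {0}
depth 1: {1,2,5,6}  total {0,1,2,5,6}
Reach set: {0,1,2,5,6}
witness 2: a

Answer: REACHABLE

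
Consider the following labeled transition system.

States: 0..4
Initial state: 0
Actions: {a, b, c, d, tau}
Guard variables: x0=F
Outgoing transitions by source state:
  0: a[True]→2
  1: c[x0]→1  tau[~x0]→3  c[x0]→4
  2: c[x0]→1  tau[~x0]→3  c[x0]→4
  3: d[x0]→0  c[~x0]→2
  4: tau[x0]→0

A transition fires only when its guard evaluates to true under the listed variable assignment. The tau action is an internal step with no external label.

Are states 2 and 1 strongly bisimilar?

Bisimulation quotient by refinement:
  π0 = {{0,1,2,3,4}}
  π1 = {{0},{1,2},{3},{4}}
Fixed point at round 2; 4 class(es).
class of 2: {1,2}; class of 1: {1,2}

Answer: BISIMILAR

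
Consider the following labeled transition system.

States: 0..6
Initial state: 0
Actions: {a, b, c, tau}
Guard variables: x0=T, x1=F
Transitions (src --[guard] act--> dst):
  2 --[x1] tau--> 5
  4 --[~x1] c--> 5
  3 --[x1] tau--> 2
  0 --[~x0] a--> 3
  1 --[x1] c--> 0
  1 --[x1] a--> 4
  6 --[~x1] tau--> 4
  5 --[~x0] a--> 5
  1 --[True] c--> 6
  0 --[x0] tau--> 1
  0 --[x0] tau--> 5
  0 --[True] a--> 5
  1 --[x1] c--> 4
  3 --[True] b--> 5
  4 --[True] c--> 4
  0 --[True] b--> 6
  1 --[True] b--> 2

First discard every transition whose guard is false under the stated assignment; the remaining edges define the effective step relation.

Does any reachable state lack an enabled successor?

R = {0,1,2,4,5,6}
  0: a→5  b→6  tau→1  tau→5  [4 out]
  1: b→2  c→6  [2 out]
  2: ∅  [no exit]
  4: c→4  c→5  [2 out]
  5: ∅  [no exit]
  6: tau→4  [1 out]
trace reaching 2: tau·b

Answer: DEADLOCK at state 2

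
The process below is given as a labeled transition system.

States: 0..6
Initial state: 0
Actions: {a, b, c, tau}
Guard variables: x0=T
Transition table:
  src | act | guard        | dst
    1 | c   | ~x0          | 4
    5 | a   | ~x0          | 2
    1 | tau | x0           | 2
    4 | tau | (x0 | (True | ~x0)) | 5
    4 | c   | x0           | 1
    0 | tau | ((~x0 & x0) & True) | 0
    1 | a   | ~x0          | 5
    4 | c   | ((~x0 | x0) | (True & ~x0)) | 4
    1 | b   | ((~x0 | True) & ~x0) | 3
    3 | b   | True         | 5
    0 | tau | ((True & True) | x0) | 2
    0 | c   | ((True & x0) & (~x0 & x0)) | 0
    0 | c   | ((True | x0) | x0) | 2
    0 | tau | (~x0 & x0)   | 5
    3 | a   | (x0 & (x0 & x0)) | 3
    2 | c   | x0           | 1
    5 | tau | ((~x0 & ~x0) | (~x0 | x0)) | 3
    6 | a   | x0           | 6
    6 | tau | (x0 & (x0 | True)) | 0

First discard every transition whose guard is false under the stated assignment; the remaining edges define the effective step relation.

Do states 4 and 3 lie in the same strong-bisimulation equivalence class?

Answer: NOT BISIMILAR

Working:
Compute ~ classes (split until stable):
  round 0: {{0,1,2,3,4,5,6}}
  round 1: {{0,4},{1,5},{2},{3},{6}}
  round 2: {{0},{1},{2},{3},{4},{5},{6}}
stable after 3 split(s): 7 block(s)
4∈{4}, 3∈{3}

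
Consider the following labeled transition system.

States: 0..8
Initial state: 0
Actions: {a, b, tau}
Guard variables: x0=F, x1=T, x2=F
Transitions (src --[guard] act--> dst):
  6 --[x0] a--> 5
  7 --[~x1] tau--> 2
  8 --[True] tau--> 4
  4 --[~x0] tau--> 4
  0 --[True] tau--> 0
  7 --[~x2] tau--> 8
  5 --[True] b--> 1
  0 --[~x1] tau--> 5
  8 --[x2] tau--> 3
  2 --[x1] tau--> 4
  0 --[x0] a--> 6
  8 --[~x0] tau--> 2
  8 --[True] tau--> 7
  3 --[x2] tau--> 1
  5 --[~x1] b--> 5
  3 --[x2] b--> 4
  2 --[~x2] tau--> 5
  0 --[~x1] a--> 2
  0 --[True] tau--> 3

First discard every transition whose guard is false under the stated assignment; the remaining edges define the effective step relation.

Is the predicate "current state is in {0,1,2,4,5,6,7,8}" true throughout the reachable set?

Answer: INVARIANT VIOLATED at state 3

Trace:
Safe = {0,1,2,4,5,6,7,8}
Reachable = {0,3}
  0: safe
  3: ✗ unsafe
reach 3 via tau — violates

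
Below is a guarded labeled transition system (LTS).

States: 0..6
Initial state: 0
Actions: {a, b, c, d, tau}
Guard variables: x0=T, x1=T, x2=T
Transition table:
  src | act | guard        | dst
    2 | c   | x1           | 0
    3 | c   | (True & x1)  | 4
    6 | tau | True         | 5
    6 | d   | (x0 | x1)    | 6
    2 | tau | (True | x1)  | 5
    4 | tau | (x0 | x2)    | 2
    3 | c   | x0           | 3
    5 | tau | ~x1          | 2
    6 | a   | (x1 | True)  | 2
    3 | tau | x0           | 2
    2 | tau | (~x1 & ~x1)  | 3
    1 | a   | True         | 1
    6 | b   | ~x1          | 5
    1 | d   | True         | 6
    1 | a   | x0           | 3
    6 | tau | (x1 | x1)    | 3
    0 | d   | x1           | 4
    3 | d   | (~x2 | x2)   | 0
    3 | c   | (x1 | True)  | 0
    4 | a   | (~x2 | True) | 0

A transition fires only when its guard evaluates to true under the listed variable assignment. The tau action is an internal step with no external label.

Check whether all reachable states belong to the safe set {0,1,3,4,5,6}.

Answer: INVARIANT VIOLATED at state 2

Working:
Inv-set: {0,1,3,4,5,6}
Reachable = {0,2,4,5}
  0: ✓
  2: VIOLATES
  4: ✓
  5: ✓
counterexample path to 2: d·tau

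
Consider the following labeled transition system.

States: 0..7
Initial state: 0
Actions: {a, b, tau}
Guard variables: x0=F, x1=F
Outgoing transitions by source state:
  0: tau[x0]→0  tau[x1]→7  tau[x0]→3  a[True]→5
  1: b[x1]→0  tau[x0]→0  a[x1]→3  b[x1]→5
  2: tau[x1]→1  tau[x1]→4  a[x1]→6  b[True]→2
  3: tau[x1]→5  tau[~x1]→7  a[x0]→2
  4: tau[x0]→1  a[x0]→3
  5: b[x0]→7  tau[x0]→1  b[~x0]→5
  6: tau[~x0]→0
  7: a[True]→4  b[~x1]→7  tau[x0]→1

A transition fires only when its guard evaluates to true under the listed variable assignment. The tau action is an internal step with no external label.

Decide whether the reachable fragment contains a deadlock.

Reach set: {0,5}
  0: a→5  [1 out]
  5: b→5  [1 out]

Answer: DEADLOCK-FREE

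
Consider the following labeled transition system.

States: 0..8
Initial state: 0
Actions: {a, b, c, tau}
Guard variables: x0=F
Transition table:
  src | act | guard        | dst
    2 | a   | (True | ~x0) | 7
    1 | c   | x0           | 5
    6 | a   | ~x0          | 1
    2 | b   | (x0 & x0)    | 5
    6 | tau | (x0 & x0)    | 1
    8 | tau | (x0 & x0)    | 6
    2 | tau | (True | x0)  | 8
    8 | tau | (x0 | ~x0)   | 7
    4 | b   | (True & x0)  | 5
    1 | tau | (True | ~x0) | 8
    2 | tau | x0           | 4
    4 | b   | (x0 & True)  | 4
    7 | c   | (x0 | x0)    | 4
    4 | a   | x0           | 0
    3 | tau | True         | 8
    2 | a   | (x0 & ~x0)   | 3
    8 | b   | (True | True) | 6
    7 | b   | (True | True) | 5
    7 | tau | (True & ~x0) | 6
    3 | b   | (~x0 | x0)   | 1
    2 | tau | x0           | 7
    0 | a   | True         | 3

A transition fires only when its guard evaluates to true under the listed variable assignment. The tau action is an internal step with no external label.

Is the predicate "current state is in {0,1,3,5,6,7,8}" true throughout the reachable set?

Safe = {0,1,3,5,6,7,8}
Reach set: {0,1,3,5,6,7,8}
  0: safe
  1: safe
  3: safe
  5: safe
  6: safe
  7: safe
  8: safe

Answer: INVARIANT HOLDS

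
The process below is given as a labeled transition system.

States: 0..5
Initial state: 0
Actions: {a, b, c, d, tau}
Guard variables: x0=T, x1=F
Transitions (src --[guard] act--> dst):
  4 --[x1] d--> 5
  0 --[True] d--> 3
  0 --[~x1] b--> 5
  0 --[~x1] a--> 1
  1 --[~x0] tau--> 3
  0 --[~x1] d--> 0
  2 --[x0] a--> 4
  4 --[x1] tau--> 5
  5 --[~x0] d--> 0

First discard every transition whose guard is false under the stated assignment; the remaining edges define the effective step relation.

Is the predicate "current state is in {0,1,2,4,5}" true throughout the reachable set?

Safe = {0,1,2,4,5}
R = {0,1,3,5}
  0: ok
  1: ok
  3: ✗ unsafe
  5: ok
counterexample path to 3: d

Answer: INVARIANT VIOLATED at state 3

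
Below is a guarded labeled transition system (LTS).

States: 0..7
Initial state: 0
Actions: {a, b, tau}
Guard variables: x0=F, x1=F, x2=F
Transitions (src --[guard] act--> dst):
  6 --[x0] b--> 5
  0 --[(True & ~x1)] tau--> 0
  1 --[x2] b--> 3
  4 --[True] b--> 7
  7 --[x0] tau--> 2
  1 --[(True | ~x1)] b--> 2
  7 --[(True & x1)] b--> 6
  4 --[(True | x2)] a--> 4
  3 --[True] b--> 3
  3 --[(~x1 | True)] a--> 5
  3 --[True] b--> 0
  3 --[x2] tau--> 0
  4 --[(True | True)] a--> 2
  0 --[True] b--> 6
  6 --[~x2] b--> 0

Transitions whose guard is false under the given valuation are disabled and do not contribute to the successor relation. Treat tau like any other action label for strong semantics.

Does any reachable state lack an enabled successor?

Reach set: {0,6}
  0: b→6  tau→0  [2 out]
  6: b→0  [1 out]

Answer: DEADLOCK-FREE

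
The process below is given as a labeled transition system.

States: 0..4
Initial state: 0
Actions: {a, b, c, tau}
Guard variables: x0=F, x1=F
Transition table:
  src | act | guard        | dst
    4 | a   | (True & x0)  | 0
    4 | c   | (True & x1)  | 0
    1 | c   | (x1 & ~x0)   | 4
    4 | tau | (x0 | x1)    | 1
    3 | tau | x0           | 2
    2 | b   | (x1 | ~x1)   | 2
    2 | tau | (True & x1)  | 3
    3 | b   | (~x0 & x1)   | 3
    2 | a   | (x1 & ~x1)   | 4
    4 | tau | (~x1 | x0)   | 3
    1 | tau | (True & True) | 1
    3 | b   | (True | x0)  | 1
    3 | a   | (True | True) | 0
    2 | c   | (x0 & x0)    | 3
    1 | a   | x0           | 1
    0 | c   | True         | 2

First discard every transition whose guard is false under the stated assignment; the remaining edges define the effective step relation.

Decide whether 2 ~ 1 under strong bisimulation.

Answer: NOT BISIMILAR

Working:
Refine partition for ~:
  P[0] = {{0,1,2,3,4}}
  P[1] = {{0},{1,4},{2},{3}}
  P[2] = {{0},{1},{2},{3},{4}}
Fixed point at round 3; 5 class(es).
2∈{2}, 1∈{1}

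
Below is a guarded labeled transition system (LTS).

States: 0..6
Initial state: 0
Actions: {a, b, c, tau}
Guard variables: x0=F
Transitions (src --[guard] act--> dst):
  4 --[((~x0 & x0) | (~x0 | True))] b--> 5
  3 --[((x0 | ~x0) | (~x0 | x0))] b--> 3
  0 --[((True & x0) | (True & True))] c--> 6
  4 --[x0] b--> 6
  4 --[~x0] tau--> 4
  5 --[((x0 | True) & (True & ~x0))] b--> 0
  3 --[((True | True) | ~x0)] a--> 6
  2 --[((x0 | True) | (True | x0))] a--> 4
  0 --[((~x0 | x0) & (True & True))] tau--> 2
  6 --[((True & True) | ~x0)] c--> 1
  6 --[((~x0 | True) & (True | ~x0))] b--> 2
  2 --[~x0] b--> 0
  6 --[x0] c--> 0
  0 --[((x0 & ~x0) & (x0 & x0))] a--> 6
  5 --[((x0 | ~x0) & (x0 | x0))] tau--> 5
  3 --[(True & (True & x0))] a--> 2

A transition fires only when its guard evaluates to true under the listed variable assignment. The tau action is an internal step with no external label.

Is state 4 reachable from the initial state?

Answer: REACHABLE

Analysis:
11 transition(s) survive guard evaluation.
depth 0: {0}
depth 1: {2,6}  total {0,2,6}
depth 2: {1,4}  total {0,1,2,4,6}
depth 3: {5}  total {0,1,2,4,5,6}
R = {0,1,2,4,5,6}
Path to 4: tau·a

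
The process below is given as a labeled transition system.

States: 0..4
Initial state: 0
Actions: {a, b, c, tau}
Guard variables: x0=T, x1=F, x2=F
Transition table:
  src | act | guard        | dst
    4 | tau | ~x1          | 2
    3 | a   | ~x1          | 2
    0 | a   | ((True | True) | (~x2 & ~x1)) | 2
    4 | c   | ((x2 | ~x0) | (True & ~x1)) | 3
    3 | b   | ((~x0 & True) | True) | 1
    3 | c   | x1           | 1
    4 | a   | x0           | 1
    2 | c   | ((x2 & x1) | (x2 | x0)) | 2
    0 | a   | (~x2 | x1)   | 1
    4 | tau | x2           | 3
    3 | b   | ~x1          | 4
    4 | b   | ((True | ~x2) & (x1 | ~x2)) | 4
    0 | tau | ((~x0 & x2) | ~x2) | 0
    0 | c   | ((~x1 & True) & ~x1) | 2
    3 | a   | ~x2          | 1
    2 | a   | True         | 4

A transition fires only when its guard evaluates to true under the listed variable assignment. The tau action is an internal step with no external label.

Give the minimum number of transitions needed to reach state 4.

Answer: 2

Analysis:
BFS to 4:
  depth 0: {0}
  depth 1: {1,2}
  depth 2: {4}
depth(4)=2, e.g. a·a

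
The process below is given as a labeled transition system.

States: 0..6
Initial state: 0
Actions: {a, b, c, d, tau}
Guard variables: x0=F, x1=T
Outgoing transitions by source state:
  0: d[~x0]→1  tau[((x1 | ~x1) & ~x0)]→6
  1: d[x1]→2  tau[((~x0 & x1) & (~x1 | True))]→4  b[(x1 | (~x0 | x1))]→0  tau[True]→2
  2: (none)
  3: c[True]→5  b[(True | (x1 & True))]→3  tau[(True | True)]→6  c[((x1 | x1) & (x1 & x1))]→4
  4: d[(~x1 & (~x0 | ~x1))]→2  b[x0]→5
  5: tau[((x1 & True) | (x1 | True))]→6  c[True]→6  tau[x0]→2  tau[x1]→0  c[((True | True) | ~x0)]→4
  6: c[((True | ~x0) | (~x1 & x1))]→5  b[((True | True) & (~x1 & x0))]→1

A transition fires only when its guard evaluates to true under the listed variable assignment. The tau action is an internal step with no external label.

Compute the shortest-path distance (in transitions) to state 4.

Answer: 2

Analysis:
Layered search for 4:
  L0 = {0}
  L1 = {1,6}
  L2 = {2,4,5}
depth(4)=2, e.g. d·tau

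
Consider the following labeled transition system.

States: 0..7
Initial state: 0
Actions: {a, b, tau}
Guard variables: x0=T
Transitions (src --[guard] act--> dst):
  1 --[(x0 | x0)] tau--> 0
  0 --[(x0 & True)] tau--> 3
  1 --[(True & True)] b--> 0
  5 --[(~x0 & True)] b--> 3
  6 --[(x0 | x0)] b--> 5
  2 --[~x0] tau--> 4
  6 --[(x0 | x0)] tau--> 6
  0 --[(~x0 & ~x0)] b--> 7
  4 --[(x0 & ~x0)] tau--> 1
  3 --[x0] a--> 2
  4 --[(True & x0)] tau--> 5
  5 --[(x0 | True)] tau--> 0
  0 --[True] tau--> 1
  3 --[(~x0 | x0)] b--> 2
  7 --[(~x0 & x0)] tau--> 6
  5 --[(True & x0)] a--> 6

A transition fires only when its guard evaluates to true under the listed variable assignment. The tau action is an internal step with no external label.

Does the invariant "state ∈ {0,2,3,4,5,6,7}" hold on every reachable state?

Answer: INVARIANT VIOLATED at state 1

Working:
Inv-set: {0,2,3,4,5,6,7}
Reachable = {0,1,2,3}
  0: ok
  1: VIOLATES
  2: ok
  3: ok
witness against invariant: tau → 1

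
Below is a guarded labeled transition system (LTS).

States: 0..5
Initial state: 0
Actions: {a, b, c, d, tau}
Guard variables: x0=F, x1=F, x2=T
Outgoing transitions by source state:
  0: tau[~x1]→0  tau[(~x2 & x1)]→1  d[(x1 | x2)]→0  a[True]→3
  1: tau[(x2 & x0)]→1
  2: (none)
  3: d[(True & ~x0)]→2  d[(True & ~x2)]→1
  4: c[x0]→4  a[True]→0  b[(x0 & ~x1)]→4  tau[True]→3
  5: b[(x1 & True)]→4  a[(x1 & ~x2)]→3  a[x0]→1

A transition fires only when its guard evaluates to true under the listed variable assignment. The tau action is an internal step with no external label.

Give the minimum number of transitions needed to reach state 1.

Answer: UNREACHABLE

Trace:
Breadth-first toward 1:
  L0 = {0}
  L1 = {3}
  L2 = {2}
1 never appears.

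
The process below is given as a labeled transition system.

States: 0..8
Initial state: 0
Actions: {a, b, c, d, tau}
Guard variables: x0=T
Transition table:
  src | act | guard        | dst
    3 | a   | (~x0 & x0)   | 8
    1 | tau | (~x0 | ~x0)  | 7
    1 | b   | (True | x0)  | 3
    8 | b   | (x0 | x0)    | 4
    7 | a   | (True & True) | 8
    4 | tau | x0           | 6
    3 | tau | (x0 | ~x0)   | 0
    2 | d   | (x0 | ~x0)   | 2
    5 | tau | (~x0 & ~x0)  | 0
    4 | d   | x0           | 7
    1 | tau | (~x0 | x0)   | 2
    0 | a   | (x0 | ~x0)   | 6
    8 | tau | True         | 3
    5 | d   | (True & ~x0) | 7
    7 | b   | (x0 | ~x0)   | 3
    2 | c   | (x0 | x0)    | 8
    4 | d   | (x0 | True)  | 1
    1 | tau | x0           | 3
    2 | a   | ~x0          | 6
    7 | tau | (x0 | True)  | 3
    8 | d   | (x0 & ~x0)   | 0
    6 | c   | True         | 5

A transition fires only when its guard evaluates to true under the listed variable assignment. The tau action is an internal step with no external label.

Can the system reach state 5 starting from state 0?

16 transition(s) survive guard evaluation.
L0 = {0}
L1 = {6}  now seen {0,6}
L2 = {5}  now seen {0,5,6}
R = {0,5,6}
trace reaching 5: a·c

Answer: REACHABLE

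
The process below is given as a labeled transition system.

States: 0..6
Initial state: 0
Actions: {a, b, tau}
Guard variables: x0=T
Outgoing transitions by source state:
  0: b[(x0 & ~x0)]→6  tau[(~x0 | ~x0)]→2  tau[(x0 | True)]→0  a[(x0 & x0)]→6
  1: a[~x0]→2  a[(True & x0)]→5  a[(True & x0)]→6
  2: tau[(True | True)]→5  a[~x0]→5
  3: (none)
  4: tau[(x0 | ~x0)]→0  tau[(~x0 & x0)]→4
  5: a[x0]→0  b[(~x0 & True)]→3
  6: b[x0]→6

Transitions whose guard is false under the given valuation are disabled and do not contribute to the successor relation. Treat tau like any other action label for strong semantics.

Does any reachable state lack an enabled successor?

Reachable = {0,6}
  0: a→6  tau→0  [2 out]
  6: b→6  [1 out]

Answer: DEADLOCK-FREE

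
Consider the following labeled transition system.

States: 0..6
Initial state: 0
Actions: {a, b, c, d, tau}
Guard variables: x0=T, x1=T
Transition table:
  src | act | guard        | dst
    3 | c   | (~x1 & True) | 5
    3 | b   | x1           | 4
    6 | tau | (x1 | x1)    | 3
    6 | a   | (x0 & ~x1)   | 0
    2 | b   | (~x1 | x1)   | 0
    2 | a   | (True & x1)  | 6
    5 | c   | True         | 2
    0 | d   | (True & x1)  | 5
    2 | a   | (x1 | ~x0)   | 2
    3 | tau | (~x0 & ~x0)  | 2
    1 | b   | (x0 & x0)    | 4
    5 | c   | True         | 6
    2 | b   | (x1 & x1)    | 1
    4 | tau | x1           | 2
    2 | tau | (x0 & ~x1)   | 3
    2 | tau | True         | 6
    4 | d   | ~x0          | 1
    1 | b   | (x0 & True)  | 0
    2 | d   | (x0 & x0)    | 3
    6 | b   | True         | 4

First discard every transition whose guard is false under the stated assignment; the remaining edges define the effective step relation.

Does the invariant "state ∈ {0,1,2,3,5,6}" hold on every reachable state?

Answer: INVARIANT VIOLATED at state 4

Working:
Inv-set: {0,1,2,3,5,6}
R = {0,1,2,3,4,5,6}
  0: safe
  1: safe
  2: safe
  3: safe
  4: ✗ unsafe
  5: safe
  6: safe
reach 4 via d·c·b — violates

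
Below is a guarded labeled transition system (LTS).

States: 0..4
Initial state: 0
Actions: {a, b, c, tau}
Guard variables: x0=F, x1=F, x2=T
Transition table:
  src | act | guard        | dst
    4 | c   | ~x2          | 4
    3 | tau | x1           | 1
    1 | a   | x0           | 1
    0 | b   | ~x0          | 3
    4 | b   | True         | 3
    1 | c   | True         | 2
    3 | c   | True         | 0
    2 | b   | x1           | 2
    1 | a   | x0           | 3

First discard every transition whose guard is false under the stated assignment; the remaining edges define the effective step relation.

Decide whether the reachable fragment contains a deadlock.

Answer: DEADLOCK-FREE

Working:
Reach set: {0,3}
  0: b→3  [deg 1]
  3: c→0  [deg 1]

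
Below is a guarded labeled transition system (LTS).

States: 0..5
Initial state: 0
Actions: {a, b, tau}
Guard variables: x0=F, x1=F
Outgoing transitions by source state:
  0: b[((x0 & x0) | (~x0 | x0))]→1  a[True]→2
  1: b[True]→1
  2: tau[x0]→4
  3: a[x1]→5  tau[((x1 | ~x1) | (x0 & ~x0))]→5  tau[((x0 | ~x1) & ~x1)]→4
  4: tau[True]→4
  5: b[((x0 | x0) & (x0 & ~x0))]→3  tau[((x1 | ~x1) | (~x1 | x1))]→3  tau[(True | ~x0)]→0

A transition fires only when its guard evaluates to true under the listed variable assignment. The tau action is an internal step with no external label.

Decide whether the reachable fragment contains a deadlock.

Answer: DEADLOCK at state 2

Analysis:
R = {0,1,2}
  0: a→2  b→1  [2 out]
  1: b→1  [1 out]
  2: ∅  [deadlock]
Path to 2: a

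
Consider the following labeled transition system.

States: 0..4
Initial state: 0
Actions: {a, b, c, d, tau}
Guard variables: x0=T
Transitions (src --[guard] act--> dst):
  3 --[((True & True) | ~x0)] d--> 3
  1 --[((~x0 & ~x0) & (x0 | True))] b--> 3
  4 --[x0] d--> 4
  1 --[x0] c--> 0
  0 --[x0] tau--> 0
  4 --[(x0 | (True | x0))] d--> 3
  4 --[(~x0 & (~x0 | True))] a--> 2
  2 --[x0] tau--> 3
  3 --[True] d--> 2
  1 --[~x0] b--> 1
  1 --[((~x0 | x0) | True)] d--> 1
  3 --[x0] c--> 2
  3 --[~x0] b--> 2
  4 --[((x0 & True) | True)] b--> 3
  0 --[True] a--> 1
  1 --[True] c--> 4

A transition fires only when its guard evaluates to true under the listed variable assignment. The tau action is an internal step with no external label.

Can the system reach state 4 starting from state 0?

12 transition(s) survive guard evaluation.
Layer 0: {0}
Layer 1: {1}  total {0,1}
Layer 2: {4}  total {0,1,4}
Layer 3: {3}  total {0,1,3,4}
Layer 4: {2}  total {0,1,2,3,4}
Reach set: {0,1,2,3,4}
Path to 4: a·c

Answer: REACHABLE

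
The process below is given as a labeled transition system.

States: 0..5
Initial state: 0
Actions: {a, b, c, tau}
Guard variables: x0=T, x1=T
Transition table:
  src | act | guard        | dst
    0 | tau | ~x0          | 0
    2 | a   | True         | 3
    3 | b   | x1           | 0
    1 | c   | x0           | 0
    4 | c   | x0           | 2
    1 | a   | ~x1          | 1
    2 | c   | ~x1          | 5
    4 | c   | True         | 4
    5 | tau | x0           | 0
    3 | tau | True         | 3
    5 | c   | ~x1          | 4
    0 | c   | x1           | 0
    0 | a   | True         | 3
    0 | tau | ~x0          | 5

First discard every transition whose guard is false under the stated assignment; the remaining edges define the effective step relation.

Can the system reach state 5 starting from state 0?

Answer: UNREACHABLE

Working:
Guard filter leaves 9 enabled edge(s).
L0 = {0}
L1 = {3}  total {0,3}
R = {0,3}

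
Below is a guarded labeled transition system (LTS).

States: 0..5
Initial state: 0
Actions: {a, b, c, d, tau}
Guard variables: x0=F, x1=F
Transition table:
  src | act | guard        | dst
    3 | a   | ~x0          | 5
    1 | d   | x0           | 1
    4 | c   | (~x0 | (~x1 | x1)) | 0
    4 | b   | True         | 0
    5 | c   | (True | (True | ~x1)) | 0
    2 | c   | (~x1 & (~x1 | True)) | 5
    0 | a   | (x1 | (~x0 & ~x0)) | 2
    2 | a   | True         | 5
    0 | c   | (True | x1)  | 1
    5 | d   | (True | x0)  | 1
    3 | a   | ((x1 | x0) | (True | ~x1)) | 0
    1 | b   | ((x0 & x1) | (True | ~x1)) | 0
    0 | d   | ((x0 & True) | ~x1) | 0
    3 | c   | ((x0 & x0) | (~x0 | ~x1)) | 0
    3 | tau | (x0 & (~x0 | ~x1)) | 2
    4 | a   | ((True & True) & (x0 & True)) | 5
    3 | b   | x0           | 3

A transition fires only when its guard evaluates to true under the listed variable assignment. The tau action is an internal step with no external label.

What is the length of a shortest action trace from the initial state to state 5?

BFS to 5:
  Layer 0: {0}
  Layer 1: {1,2}
  Layer 2: {5}
5 enters at depth 2; path a·a

Answer: 2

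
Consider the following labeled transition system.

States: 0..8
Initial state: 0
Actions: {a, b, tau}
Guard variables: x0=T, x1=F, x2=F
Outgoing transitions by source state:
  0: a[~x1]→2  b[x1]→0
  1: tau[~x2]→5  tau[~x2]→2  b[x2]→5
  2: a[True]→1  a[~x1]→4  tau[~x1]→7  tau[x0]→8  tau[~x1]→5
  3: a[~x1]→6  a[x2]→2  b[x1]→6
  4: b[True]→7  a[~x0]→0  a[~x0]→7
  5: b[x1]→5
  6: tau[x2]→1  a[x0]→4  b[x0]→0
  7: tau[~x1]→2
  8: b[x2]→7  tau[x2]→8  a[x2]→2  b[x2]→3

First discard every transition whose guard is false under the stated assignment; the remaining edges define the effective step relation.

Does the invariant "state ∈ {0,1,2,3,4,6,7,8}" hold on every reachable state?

Inv-set: {0,1,2,3,4,6,7,8}
Reach set: {0,1,2,4,5,7,8}
  0: ✓
  1: ✓
  2: ✓
  4: ✓
  5: VIOLATES
  7: ✓
  8: ✓
reach 5 via a·tau — violates

Answer: INVARIANT VIOLATED at state 5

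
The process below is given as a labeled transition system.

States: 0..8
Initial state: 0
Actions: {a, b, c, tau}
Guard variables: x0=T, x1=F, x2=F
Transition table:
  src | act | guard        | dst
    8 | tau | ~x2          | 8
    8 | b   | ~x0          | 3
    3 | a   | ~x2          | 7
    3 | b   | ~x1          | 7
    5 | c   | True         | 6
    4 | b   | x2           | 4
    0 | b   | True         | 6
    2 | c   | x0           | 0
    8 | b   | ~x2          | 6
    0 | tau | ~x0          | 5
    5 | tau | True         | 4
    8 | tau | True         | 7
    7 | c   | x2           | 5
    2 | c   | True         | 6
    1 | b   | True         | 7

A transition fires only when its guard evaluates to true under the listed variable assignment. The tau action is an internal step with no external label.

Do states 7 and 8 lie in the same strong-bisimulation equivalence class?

Answer: NOT BISIMILAR

Working:
Compute ~ classes (split until stable):
  round 0: {{0,1,2,3,4,5,6,7,8}}
  round 1: {{0,1},{2},{3},{4,6,7},{5},{8}}
stable after 2 split(s): 6 block(s)
[7]={4,6,7}  [8]={8}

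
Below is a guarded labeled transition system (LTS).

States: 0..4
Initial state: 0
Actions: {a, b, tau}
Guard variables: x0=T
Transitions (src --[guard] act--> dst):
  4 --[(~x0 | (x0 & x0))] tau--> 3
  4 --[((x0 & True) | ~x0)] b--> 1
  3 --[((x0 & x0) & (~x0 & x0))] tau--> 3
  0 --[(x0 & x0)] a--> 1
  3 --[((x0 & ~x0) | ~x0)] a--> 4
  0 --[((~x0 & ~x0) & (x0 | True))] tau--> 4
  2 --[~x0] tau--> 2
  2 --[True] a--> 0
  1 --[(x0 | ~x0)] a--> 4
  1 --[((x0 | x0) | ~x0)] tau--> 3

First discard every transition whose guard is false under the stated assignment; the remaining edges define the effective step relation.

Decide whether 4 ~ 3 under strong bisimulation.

Refine partition for ~:
  P[0] = {{0,1,2,3,4}}
  P[1] = {{0,2},{1},{3},{4}}
  P[2] = {{0},{1},{2},{3},{4}}
5 equivalence class(es) (converged in 3)
4∈{4}, 3∈{3}

Answer: NOT BISIMILAR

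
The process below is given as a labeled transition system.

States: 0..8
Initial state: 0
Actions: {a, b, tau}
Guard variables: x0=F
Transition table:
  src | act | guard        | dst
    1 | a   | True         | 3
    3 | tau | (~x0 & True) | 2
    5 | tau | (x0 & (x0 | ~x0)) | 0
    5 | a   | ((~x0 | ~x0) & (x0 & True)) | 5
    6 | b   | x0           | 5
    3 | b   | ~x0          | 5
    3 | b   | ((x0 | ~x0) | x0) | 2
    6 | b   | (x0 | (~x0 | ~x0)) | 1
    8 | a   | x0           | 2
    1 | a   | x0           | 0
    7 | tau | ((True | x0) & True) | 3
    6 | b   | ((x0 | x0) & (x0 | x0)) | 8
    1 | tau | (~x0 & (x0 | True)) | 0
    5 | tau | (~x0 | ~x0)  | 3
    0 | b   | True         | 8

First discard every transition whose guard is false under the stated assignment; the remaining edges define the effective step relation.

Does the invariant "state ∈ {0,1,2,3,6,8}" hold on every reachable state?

Allowed set {0,1,2,3,6,8}
Reach set: {0,8}
  0: safe
  8: safe

Answer: INVARIANT HOLDS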